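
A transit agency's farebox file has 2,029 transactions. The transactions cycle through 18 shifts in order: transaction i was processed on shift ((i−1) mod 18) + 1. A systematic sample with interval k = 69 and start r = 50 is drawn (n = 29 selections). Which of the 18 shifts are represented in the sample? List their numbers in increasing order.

Consecutive selections differ by k = 69, so their shift numbers differ by 69 mod 18 = 15.
gcd(69, 18) = 3, so the sample visits 18/3 = 6 distinct residues mod 18.
Start 50 is shift 14; the shifts hit are 2, 5, 8, 11, 14, 17.

2, 5, 8, 11, 14, 17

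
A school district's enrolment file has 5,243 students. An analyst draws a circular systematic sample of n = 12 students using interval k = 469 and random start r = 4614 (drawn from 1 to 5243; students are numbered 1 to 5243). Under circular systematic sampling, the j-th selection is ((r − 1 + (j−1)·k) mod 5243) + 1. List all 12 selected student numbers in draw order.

4614, 5083, 309, 778, 1247, 1716, 2185, 2654, 3123, 3592, 4061, 4530

Selection 1: 4614
Selection 2: 4614 + 469 = 5083
Selection 3: 5083 + 469 = 5552 → 5552 − 5243 = 309
Selection 4: 309 + 469 = 778
Selection 5: 778 + 469 = 1247
Selection 6: 1247 + 469 = 1716
Selection 7: 1716 + 469 = 2185
Selection 8: 2185 + 469 = 2654
Selection 9: 2654 + 469 = 3123
Selection 10: 3123 + 469 = 3592
Selection 11: 3592 + 469 = 4061
Selection 12: 4061 + 469 = 4530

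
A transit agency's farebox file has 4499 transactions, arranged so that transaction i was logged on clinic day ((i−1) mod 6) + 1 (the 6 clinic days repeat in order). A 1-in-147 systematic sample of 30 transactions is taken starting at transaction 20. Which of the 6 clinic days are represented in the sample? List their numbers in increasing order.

Consecutive selections differ by k = 147, so their clinic day numbers differ by 147 mod 6 = 3.
gcd(147, 6) = 3, so the sample visits 6/3 = 2 distinct residues mod 6.
Start 20 is clinic day 2; the clinic days hit are 2, 5.

2, 5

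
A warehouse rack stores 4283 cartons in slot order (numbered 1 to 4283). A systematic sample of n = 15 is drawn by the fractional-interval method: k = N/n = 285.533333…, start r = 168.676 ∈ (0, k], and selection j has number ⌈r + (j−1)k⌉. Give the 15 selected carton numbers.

169, 455, 740, 1026, 1311, 1597, 1882, 2168, 2453, 2739, 3025, 3310, 3596, 3881, 4167

j=1: r + 0k = 168.676 → ⌈·⌉ = 169
j=2: r + 1k = 454.209333… → ⌈·⌉ = 455
j=3: r + 2k = 739.742666… → ⌈·⌉ = 740
j=4: r + 3k = 1025.276 → ⌈·⌉ = 1026
j=5: r + 4k = 1310.809333… → ⌈·⌉ = 1311
j=6: r + 5k = 1596.342666… → ⌈·⌉ = 1597
j=7: r + 6k = 1881.876 → ⌈·⌉ = 1882
j=8: r + 7k = 2167.409333… → ⌈·⌉ = 2168
j=9: r + 8k = 2452.942666… → ⌈·⌉ = 2453
j=10: r + 9k = 2738.476 → ⌈·⌉ = 2739
j=11: r + 10k = 3024.009333… → ⌈·⌉ = 3025
j=12: r + 11k = 3309.542666… → ⌈·⌉ = 3310
j=13: r + 12k = 3595.076 → ⌈·⌉ = 3596
j=14: r + 13k = 3880.609333… → ⌈·⌉ = 3881
j=15: r + 14k = 4166.142666… → ⌈·⌉ = 4167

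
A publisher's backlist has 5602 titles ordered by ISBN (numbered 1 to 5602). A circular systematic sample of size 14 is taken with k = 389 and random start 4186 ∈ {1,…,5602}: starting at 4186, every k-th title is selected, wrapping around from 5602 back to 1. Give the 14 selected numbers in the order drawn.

Selection 1: 4186
Selection 2: 4186 + 389 = 4575
Selection 3: 4575 + 389 = 4964
Selection 4: 4964 + 389 = 5353
Selection 5: 5353 + 389 = 5742 → 5742 − 5602 = 140
Selection 6: 140 + 389 = 529
Selection 7: 529 + 389 = 918
Selection 8: 918 + 389 = 1307
Selection 9: 1307 + 389 = 1696
Selection 10: 1696 + 389 = 2085
Selection 11: 2085 + 389 = 2474
Selection 12: 2474 + 389 = 2863
Selection 13: 2863 + 389 = 3252
Selection 14: 3252 + 389 = 3641

4186, 4575, 4964, 5353, 140, 529, 918, 1307, 1696, 2085, 2474, 2863, 3252, 3641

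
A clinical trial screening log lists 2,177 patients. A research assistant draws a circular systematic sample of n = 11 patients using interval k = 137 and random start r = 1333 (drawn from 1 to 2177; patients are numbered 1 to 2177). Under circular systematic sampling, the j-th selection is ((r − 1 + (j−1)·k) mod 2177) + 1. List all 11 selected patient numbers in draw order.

1333, 1470, 1607, 1744, 1881, 2018, 2155, 115, 252, 389, 526

Selection 1: 1333
Selection 2: 1333 + 137 = 1470
Selection 3: 1470 + 137 = 1607
Selection 4: 1607 + 137 = 1744
Selection 5: 1744 + 137 = 1881
Selection 6: 1881 + 137 = 2018
Selection 7: 2018 + 137 = 2155
Selection 8: 2155 + 137 = 2292 → 2292 − 2177 = 115
Selection 9: 115 + 137 = 252
Selection 10: 252 + 137 = 389
Selection 11: 389 + 137 = 526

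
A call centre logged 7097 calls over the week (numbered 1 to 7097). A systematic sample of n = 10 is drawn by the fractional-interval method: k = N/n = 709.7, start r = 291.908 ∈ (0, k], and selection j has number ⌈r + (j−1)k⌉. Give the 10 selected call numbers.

j=1: r + 0k = 291.908 → ⌈·⌉ = 292
j=2: r + 1k = 1001.608 → ⌈·⌉ = 1002
j=3: r + 2k = 1711.308 → ⌈·⌉ = 1712
j=4: r + 3k = 2421.008 → ⌈·⌉ = 2422
j=5: r + 4k = 3130.708 → ⌈·⌉ = 3131
j=6: r + 5k = 3840.408 → ⌈·⌉ = 3841
j=7: r + 6k = 4550.108 → ⌈·⌉ = 4551
j=8: r + 7k = 5259.808 → ⌈·⌉ = 5260
j=9: r + 8k = 5969.508 → ⌈·⌉ = 5970
j=10: r + 9k = 6679.208 → ⌈·⌉ = 6680

292, 1002, 1712, 2422, 3131, 3841, 4551, 5260, 5970, 6680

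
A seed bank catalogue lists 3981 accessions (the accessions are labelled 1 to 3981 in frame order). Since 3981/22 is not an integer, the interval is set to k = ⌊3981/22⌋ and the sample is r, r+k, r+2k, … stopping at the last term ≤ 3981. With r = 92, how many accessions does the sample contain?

22

k = ⌊3981/22⌋ = 180
Achieved size = ⌊(3981 − 92)/180⌋ + 1 = ⌊3889/180⌋ + 1 = 21 + 1 = 22
(last selection: 92 + 21×180 = 3872 ≤ 3981; next would be 4052 > 3981)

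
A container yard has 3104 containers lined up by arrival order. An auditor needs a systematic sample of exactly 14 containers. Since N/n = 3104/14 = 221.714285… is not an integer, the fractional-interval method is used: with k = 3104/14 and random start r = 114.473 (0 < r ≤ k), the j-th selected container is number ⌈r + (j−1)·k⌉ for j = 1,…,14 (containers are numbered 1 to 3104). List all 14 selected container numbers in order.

j=1: r + 0k = 114.473 → ⌈·⌉ = 115
j=2: r + 1k = 336.187285… → ⌈·⌉ = 337
j=3: r + 2k = 557.901571… → ⌈·⌉ = 558
j=4: r + 3k = 779.615857… → ⌈·⌉ = 780
j=5: r + 4k = 1001.330142… → ⌈·⌉ = 1002
j=6: r + 5k = 1223.044428… → ⌈·⌉ = 1224
j=7: r + 6k = 1444.758714… → ⌈·⌉ = 1445
j=8: r + 7k = 1666.473 → ⌈·⌉ = 1667
j=9: r + 8k = 1888.187285… → ⌈·⌉ = 1889
j=10: r + 9k = 2109.901571… → ⌈·⌉ = 2110
j=11: r + 10k = 2331.615857… → ⌈·⌉ = 2332
j=12: r + 11k = 2553.330142… → ⌈·⌉ = 2554
j=13: r + 12k = 2775.044428… → ⌈·⌉ = 2776
j=14: r + 13k = 2996.758714… → ⌈·⌉ = 2997

115, 337, 558, 780, 1002, 1224, 1445, 1667, 1889, 2110, 2332, 2554, 2776, 2997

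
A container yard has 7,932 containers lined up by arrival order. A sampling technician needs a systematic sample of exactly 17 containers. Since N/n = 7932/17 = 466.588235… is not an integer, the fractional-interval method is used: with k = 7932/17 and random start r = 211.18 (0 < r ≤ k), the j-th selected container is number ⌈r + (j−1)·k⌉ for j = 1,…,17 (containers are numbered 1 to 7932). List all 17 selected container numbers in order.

j=1: r + 0k = 211.18 → ⌈·⌉ = 212
j=2: r + 1k = 677.768235… → ⌈·⌉ = 678
j=3: r + 2k = 1144.356470… → ⌈·⌉ = 1145
j=4: r + 3k = 1610.944705… → ⌈·⌉ = 1611
j=5: r + 4k = 2077.532941… → ⌈·⌉ = 2078
j=6: r + 5k = 2544.121176… → ⌈·⌉ = 2545
j=7: r + 6k = 3010.709411… → ⌈·⌉ = 3011
j=8: r + 7k = 3477.297647… → ⌈·⌉ = 3478
j=9: r + 8k = 3943.885882… → ⌈·⌉ = 3944
j=10: r + 9k = 4410.474117… → ⌈·⌉ = 4411
j=11: r + 10k = 4877.062352… → ⌈·⌉ = 4878
j=12: r + 11k = 5343.650588… → ⌈·⌉ = 5344
j=13: r + 12k = 5810.238823… → ⌈·⌉ = 5811
j=14: r + 13k = 6276.827058… → ⌈·⌉ = 6277
j=15: r + 14k = 6743.415294… → ⌈·⌉ = 6744
j=16: r + 15k = 7210.003529… → ⌈·⌉ = 7211
j=17: r + 16k = 7676.591764… → ⌈·⌉ = 7677

212, 678, 1145, 1611, 2078, 2545, 3011, 3478, 3944, 4411, 4878, 5344, 5811, 6277, 6744, 7211, 7677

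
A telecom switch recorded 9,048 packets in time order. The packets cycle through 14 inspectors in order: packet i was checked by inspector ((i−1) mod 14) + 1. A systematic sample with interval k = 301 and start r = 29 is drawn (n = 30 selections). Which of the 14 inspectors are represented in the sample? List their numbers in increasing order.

1, 8

Consecutive selections differ by k = 301, so their inspector numbers differ by 301 mod 14 = 7.
gcd(301, 14) = 7, so the sample visits 14/7 = 2 distinct residues mod 14.
Start 29 is inspector 1; the inspectors hit are 1, 8.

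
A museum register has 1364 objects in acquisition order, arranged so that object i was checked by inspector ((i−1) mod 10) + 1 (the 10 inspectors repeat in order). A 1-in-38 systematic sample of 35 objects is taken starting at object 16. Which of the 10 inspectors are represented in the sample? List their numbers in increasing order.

Consecutive selections differ by k = 38, so their inspector numbers differ by 38 mod 10 = 8.
gcd(38, 10) = 2, so the sample visits 10/2 = 5 distinct residues mod 10.
Start 16 is inspector 6; the inspectors hit are 2, 4, 6, 8, 10.

2, 4, 6, 8, 10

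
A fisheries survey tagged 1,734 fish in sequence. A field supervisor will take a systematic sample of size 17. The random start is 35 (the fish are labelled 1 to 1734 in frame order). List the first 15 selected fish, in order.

35, 137, 239, 341, 443, 545, 647, 749, 851, 953, 1055, 1157, 1259, 1361, 1463

k = N/n = 1734/17 = 102
fish 1: 35
fish 2: 35 + 102 = 137
fish 3: 137 + 102 = 239
fish 4: 239 + 102 = 341
fish 5: 341 + 102 = 443
fish 6: 443 + 102 = 545
fish 7: 545 + 102 = 647
fish 8: 647 + 102 = 749
fish 9: 749 + 102 = 851
fish 10: 851 + 102 = 953
fish 11: 953 + 102 = 1055
fish 12: 1055 + 102 = 1157
fish 13: 1157 + 102 = 1259
fish 14: 1259 + 102 = 1361
fish 15: 1361 + 102 = 1463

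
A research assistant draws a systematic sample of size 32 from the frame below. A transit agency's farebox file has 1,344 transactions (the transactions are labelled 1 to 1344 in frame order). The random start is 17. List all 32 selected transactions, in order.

k = N/n = 1344/32 = 42
transaction 1: 17
transaction 2: 17 + 42 = 59
transaction 3: 59 + 42 = 101
transaction 4: 101 + 42 = 143
transaction 5: 143 + 42 = 185
transaction 6: 185 + 42 = 227
transaction 7: 227 + 42 = 269
transaction 8: 269 + 42 = 311
transaction 9: 311 + 42 = 353
transaction 10: 353 + 42 = 395
transaction 11: 395 + 42 = 437
transaction 12: 437 + 42 = 479
transaction 13: 479 + 42 = 521
transaction 14: 521 + 42 = 563
transaction 15: 563 + 42 = 605
transaction 16: 605 + 42 = 647
transaction 17: 647 + 42 = 689
transaction 18: 689 + 42 = 731
transaction 19: 731 + 42 = 773
transaction 20: 773 + 42 = 815
transaction 21: 815 + 42 = 857
transaction 22: 857 + 42 = 899
transaction 23: 899 + 42 = 941
transaction 24: 941 + 42 = 983
transaction 25: 983 + 42 = 1025
transaction 26: 1025 + 42 = 1067
transaction 27: 1067 + 42 = 1109
transaction 28: 1109 + 42 = 1151
transaction 29: 1151 + 42 = 1193
transaction 30: 1193 + 42 = 1235
transaction 31: 1235 + 42 = 1277
transaction 32: 1277 + 42 = 1319

17, 59, 101, 143, 185, 227, 269, 311, 353, 395, 437, 479, 521, 563, 605, 647, 689, 731, 773, 815, 857, 899, 941, 983, 1025, 1067, 1109, 1151, 1193, 1235, 1277, 1319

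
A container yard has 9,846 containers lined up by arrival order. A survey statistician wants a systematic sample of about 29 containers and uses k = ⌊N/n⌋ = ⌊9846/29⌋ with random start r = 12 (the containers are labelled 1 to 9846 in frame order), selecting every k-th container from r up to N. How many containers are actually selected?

30

k = ⌊9846/29⌋ = 339
Achieved size = ⌊(9846 − 12)/339⌋ + 1 = ⌊9834/339⌋ + 1 = 29 + 1 = 30
(last selection: 12 + 29×339 = 9843 ≤ 9846; next would be 10182 > 9846)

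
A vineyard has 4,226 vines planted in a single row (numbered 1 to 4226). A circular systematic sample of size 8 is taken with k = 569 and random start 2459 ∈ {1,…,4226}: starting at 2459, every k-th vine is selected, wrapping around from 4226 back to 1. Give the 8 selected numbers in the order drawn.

2459, 3028, 3597, 4166, 509, 1078, 1647, 2216

Selection 1: 2459
Selection 2: 2459 + 569 = 3028
Selection 3: 3028 + 569 = 3597
Selection 4: 3597 + 569 = 4166
Selection 5: 4166 + 569 = 4735 → 4735 − 4226 = 509
Selection 6: 509 + 569 = 1078
Selection 7: 1078 + 569 = 1647
Selection 8: 1647 + 569 = 2216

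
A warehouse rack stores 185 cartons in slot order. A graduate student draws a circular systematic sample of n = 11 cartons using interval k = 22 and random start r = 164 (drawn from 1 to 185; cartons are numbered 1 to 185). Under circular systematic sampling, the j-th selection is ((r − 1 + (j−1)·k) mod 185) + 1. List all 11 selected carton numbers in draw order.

Selection 1: 164
Selection 2: 164 + 22 = 186 → 186 − 185 = 1
Selection 3: 1 + 22 = 23
Selection 4: 23 + 22 = 45
Selection 5: 45 + 22 = 67
Selection 6: 67 + 22 = 89
Selection 7: 89 + 22 = 111
Selection 8: 111 + 22 = 133
Selection 9: 133 + 22 = 155
Selection 10: 155 + 22 = 177
Selection 11: 177 + 22 = 199 → 199 − 185 = 14

164, 1, 23, 45, 67, 89, 111, 133, 155, 177, 14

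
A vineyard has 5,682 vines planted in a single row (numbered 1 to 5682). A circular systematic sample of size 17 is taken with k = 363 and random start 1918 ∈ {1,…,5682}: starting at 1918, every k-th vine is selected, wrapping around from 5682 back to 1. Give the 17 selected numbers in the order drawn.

1918, 2281, 2644, 3007, 3370, 3733, 4096, 4459, 4822, 5185, 5548, 229, 592, 955, 1318, 1681, 2044

Selection 1: 1918
Selection 2: 1918 + 363 = 2281
Selection 3: 2281 + 363 = 2644
Selection 4: 2644 + 363 = 3007
Selection 5: 3007 + 363 = 3370
Selection 6: 3370 + 363 = 3733
Selection 7: 3733 + 363 = 4096
Selection 8: 4096 + 363 = 4459
Selection 9: 4459 + 363 = 4822
Selection 10: 4822 + 363 = 5185
Selection 11: 5185 + 363 = 5548
Selection 12: 5548 + 363 = 5911 → 5911 − 5682 = 229
Selection 13: 229 + 363 = 592
Selection 14: 592 + 363 = 955
Selection 15: 955 + 363 = 1318
Selection 16: 1318 + 363 = 1681
Selection 17: 1681 + 363 = 2044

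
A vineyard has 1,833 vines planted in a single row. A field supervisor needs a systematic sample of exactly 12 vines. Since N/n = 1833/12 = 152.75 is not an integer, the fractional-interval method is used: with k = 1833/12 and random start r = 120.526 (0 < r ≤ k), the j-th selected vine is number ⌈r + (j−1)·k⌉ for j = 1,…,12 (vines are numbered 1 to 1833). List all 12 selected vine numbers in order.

j=1: r + 0k = 120.526 → ⌈·⌉ = 121
j=2: r + 1k = 273.276 → ⌈·⌉ = 274
j=3: r + 2k = 426.026 → ⌈·⌉ = 427
j=4: r + 3k = 578.776 → ⌈·⌉ = 579
j=5: r + 4k = 731.526 → ⌈·⌉ = 732
j=6: r + 5k = 884.276 → ⌈·⌉ = 885
j=7: r + 6k = 1037.026 → ⌈·⌉ = 1038
j=8: r + 7k = 1189.776 → ⌈·⌉ = 1190
j=9: r + 8k = 1342.526 → ⌈·⌉ = 1343
j=10: r + 9k = 1495.276 → ⌈·⌉ = 1496
j=11: r + 10k = 1648.026 → ⌈·⌉ = 1649
j=12: r + 11k = 1800.776 → ⌈·⌉ = 1801

121, 274, 427, 579, 732, 885, 1038, 1190, 1343, 1496, 1649, 1801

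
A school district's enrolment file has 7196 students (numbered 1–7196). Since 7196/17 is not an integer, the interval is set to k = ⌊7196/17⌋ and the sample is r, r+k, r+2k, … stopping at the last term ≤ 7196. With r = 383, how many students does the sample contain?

17

k = ⌊7196/17⌋ = 423
Achieved size = ⌊(7196 − 383)/423⌋ + 1 = ⌊6813/423⌋ + 1 = 16 + 1 = 17
(last selection: 383 + 16×423 = 7151 ≤ 7196; next would be 7574 > 7196)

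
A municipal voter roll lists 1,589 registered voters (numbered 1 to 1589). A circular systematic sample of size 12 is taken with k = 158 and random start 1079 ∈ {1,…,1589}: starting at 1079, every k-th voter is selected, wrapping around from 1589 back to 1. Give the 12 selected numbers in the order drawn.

1079, 1237, 1395, 1553, 122, 280, 438, 596, 754, 912, 1070, 1228

Selection 1: 1079
Selection 2: 1079 + 158 = 1237
Selection 3: 1237 + 158 = 1395
Selection 4: 1395 + 158 = 1553
Selection 5: 1553 + 158 = 1711 → 1711 − 1589 = 122
Selection 6: 122 + 158 = 280
Selection 7: 280 + 158 = 438
Selection 8: 438 + 158 = 596
Selection 9: 596 + 158 = 754
Selection 10: 754 + 158 = 912
Selection 11: 912 + 158 = 1070
Selection 12: 1070 + 158 = 1228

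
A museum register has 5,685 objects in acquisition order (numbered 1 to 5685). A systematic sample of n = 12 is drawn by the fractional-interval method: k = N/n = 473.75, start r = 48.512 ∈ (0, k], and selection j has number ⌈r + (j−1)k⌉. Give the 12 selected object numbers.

49, 523, 997, 1470, 1944, 2418, 2892, 3365, 3839, 4313, 4787, 5260

j=1: r + 0k = 48.512 → ⌈·⌉ = 49
j=2: r + 1k = 522.262 → ⌈·⌉ = 523
j=3: r + 2k = 996.012 → ⌈·⌉ = 997
j=4: r + 3k = 1469.762 → ⌈·⌉ = 1470
j=5: r + 4k = 1943.512 → ⌈·⌉ = 1944
j=6: r + 5k = 2417.262 → ⌈·⌉ = 2418
j=7: r + 6k = 2891.012 → ⌈·⌉ = 2892
j=8: r + 7k = 3364.762 → ⌈·⌉ = 3365
j=9: r + 8k = 3838.512 → ⌈·⌉ = 3839
j=10: r + 9k = 4312.262 → ⌈·⌉ = 4313
j=11: r + 10k = 4786.012 → ⌈·⌉ = 4787
j=12: r + 11k = 5259.762 → ⌈·⌉ = 5260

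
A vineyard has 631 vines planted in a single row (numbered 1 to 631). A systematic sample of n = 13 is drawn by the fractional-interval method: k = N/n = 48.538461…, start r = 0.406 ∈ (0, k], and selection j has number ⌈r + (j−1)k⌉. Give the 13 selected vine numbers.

1, 49, 98, 147, 195, 244, 292, 341, 389, 438, 486, 535, 583

j=1: r + 0k = 0.406 → ⌈·⌉ = 1
j=2: r + 1k = 48.944461… → ⌈·⌉ = 49
j=3: r + 2k = 97.482923… → ⌈·⌉ = 98
j=4: r + 3k = 146.021384… → ⌈·⌉ = 147
j=5: r + 4k = 194.559846… → ⌈·⌉ = 195
j=6: r + 5k = 243.098307… → ⌈·⌉ = 244
j=7: r + 6k = 291.636769… → ⌈·⌉ = 292
j=8: r + 7k = 340.175230… → ⌈·⌉ = 341
j=9: r + 8k = 388.713692… → ⌈·⌉ = 389
j=10: r + 9k = 437.252153… → ⌈·⌉ = 438
j=11: r + 10k = 485.790615… → ⌈·⌉ = 486
j=12: r + 11k = 534.329076… → ⌈·⌉ = 535
j=13: r + 12k = 582.867538… → ⌈·⌉ = 583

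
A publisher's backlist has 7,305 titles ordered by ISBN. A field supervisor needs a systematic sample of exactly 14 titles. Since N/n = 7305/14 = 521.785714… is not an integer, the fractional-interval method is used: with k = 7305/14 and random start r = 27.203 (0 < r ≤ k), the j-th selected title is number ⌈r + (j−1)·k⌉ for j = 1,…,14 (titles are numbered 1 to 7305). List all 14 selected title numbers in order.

j=1: r + 0k = 27.203 → ⌈·⌉ = 28
j=2: r + 1k = 548.988714… → ⌈·⌉ = 549
j=3: r + 2k = 1070.774428… → ⌈·⌉ = 1071
j=4: r + 3k = 1592.560142… → ⌈·⌉ = 1593
j=5: r + 4k = 2114.345857… → ⌈·⌉ = 2115
j=6: r + 5k = 2636.131571… → ⌈·⌉ = 2637
j=7: r + 6k = 3157.917285… → ⌈·⌉ = 3158
j=8: r + 7k = 3679.703 → ⌈·⌉ = 3680
j=9: r + 8k = 4201.488714… → ⌈·⌉ = 4202
j=10: r + 9k = 4723.274428… → ⌈·⌉ = 4724
j=11: r + 10k = 5245.060142… → ⌈·⌉ = 5246
j=12: r + 11k = 5766.845857… → ⌈·⌉ = 5767
j=13: r + 12k = 6288.631571… → ⌈·⌉ = 6289
j=14: r + 13k = 6810.417285… → ⌈·⌉ = 6811

28, 549, 1071, 1593, 2115, 2637, 3158, 3680, 4202, 4724, 5246, 5767, 6289, 6811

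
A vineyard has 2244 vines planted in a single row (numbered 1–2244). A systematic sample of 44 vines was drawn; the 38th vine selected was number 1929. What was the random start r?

42

k = 2244/44 = 51
r = 1929 − (38−1)×51 = 1929 − 1887 = 42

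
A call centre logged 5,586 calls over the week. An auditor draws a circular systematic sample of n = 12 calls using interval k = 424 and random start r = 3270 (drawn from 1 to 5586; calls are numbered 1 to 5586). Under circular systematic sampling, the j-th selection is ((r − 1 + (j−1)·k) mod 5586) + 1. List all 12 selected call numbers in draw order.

Selection 1: 3270
Selection 2: 3270 + 424 = 3694
Selection 3: 3694 + 424 = 4118
Selection 4: 4118 + 424 = 4542
Selection 5: 4542 + 424 = 4966
Selection 6: 4966 + 424 = 5390
Selection 7: 5390 + 424 = 5814 → 5814 − 5586 = 228
Selection 8: 228 + 424 = 652
Selection 9: 652 + 424 = 1076
Selection 10: 1076 + 424 = 1500
Selection 11: 1500 + 424 = 1924
Selection 12: 1924 + 424 = 2348

3270, 3694, 4118, 4542, 4966, 5390, 228, 652, 1076, 1500, 1924, 2348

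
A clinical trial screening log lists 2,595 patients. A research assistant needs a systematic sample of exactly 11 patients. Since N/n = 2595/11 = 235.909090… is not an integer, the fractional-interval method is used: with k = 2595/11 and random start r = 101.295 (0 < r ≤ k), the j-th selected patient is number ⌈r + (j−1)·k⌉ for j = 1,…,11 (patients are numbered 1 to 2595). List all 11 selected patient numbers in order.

102, 338, 574, 810, 1045, 1281, 1517, 1753, 1989, 2225, 2461

j=1: r + 0k = 101.295 → ⌈·⌉ = 102
j=2: r + 1k = 337.204090… → ⌈·⌉ = 338
j=3: r + 2k = 573.113181… → ⌈·⌉ = 574
j=4: r + 3k = 809.022272… → ⌈·⌉ = 810
j=5: r + 4k = 1044.931363… → ⌈·⌉ = 1045
j=6: r + 5k = 1280.840454… → ⌈·⌉ = 1281
j=7: r + 6k = 1516.749545… → ⌈·⌉ = 1517
j=8: r + 7k = 1752.658636… → ⌈·⌉ = 1753
j=9: r + 8k = 1988.567727… → ⌈·⌉ = 1989
j=10: r + 9k = 2224.476818… → ⌈·⌉ = 2225
j=11: r + 10k = 2460.385909… → ⌈·⌉ = 2461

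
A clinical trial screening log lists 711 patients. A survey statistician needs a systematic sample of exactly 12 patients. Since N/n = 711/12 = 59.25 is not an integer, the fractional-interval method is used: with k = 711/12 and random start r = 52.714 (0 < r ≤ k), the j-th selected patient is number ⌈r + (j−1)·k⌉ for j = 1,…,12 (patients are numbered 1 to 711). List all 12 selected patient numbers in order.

j=1: r + 0k = 52.714 → ⌈·⌉ = 53
j=2: r + 1k = 111.964 → ⌈·⌉ = 112
j=3: r + 2k = 171.214 → ⌈·⌉ = 172
j=4: r + 3k = 230.464 → ⌈·⌉ = 231
j=5: r + 4k = 289.714 → ⌈·⌉ = 290
j=6: r + 5k = 348.964 → ⌈·⌉ = 349
j=7: r + 6k = 408.214 → ⌈·⌉ = 409
j=8: r + 7k = 467.464 → ⌈·⌉ = 468
j=9: r + 8k = 526.714 → ⌈·⌉ = 527
j=10: r + 9k = 585.964 → ⌈·⌉ = 586
j=11: r + 10k = 645.214 → ⌈·⌉ = 646
j=12: r + 11k = 704.464 → ⌈·⌉ = 705

53, 112, 172, 231, 290, 349, 409, 468, 527, 586, 646, 705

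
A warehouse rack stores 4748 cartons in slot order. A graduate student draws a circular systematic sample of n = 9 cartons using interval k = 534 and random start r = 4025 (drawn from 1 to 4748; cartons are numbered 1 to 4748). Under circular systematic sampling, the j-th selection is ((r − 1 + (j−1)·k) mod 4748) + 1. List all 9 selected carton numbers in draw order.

4025, 4559, 345, 879, 1413, 1947, 2481, 3015, 3549

Selection 1: 4025
Selection 2: 4025 + 534 = 4559
Selection 3: 4559 + 534 = 5093 → 5093 − 4748 = 345
Selection 4: 345 + 534 = 879
Selection 5: 879 + 534 = 1413
Selection 6: 1413 + 534 = 1947
Selection 7: 1947 + 534 = 2481
Selection 8: 2481 + 534 = 3015
Selection 9: 3015 + 534 = 3549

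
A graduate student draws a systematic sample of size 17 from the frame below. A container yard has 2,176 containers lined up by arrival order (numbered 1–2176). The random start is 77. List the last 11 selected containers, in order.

k = N/n = 2176/17 = 128
7th selection = 77 + 6×128 = 845
8th: 845 + 128 = 973
9th: 973 + 128 = 1101
10th: 1101 + 128 = 1229
11th: 1229 + 128 = 1357
12th: 1357 + 128 = 1485
13th: 1485 + 128 = 1613
14th: 1613 + 128 = 1741
15th: 1741 + 128 = 1869
16th: 1869 + 128 = 1997
17th: 1997 + 128 = 2125

845, 973, 1101, 1229, 1357, 1485, 1613, 1741, 1869, 1997, 2125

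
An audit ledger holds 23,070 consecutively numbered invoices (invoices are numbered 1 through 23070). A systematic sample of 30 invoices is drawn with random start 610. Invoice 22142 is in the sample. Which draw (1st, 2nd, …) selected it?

29

k = 23070/30 = 769
position = (22142 − 610)/769 + 1 = 21532/769 + 1 = 28 + 1 = 29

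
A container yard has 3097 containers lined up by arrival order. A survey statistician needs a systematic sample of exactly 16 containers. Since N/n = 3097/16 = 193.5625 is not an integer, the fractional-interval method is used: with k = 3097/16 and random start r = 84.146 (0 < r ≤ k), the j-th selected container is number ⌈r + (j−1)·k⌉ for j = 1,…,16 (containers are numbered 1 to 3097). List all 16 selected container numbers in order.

85, 278, 472, 665, 859, 1052, 1246, 1440, 1633, 1827, 2020, 2214, 2407, 2601, 2795, 2988

j=1: r + 0k = 84.146 → ⌈·⌉ = 85
j=2: r + 1k = 277.7085 → ⌈·⌉ = 278
j=3: r + 2k = 471.271 → ⌈·⌉ = 472
j=4: r + 3k = 664.8335 → ⌈·⌉ = 665
j=5: r + 4k = 858.396 → ⌈·⌉ = 859
j=6: r + 5k = 1051.9585 → ⌈·⌉ = 1052
j=7: r + 6k = 1245.521 → ⌈·⌉ = 1246
j=8: r + 7k = 1439.0835 → ⌈·⌉ = 1440
j=9: r + 8k = 1632.646 → ⌈·⌉ = 1633
j=10: r + 9k = 1826.2085 → ⌈·⌉ = 1827
j=11: r + 10k = 2019.771 → ⌈·⌉ = 2020
j=12: r + 11k = 2213.3335 → ⌈·⌉ = 2214
j=13: r + 12k = 2406.896 → ⌈·⌉ = 2407
j=14: r + 13k = 2600.4585 → ⌈·⌉ = 2601
j=15: r + 14k = 2794.021 → ⌈·⌉ = 2795
j=16: r + 15k = 2987.5835 → ⌈·⌉ = 2988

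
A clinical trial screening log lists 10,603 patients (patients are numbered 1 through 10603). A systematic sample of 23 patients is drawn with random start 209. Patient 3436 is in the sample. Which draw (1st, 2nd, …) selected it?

8

k = 10603/23 = 461
position = (3436 − 209)/461 + 1 = 3227/461 + 1 = 7 + 1 = 8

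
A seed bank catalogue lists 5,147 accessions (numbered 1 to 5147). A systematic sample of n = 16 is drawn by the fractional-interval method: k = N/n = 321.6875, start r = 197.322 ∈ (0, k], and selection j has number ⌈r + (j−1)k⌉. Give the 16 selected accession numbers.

198, 520, 841, 1163, 1485, 1806, 2128, 2450, 2771, 3093, 3415, 3736, 4058, 4380, 4701, 5023

j=1: r + 0k = 197.322 → ⌈·⌉ = 198
j=2: r + 1k = 519.0095 → ⌈·⌉ = 520
j=3: r + 2k = 840.697 → ⌈·⌉ = 841
j=4: r + 3k = 1162.3845 → ⌈·⌉ = 1163
j=5: r + 4k = 1484.072 → ⌈·⌉ = 1485
j=6: r + 5k = 1805.7595 → ⌈·⌉ = 1806
j=7: r + 6k = 2127.447 → ⌈·⌉ = 2128
j=8: r + 7k = 2449.1345 → ⌈·⌉ = 2450
j=9: r + 8k = 2770.822 → ⌈·⌉ = 2771
j=10: r + 9k = 3092.5095 → ⌈·⌉ = 3093
j=11: r + 10k = 3414.197 → ⌈·⌉ = 3415
j=12: r + 11k = 3735.8845 → ⌈·⌉ = 3736
j=13: r + 12k = 4057.572 → ⌈·⌉ = 4058
j=14: r + 13k = 4379.2595 → ⌈·⌉ = 4380
j=15: r + 14k = 4700.947 → ⌈·⌉ = 4701
j=16: r + 15k = 5022.6345 → ⌈·⌉ = 5023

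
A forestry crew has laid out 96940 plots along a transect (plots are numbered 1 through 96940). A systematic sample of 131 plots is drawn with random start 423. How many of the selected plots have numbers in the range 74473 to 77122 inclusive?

k = 96940/131 = 740
First selection ≥ 74473: 423 + ⌈(74473−423)/740⌉·740 = 423 + 101×740 = 75163
Last selection ≤ 77122: 423 + ⌊(77122−423)/740⌋·740 = 423 + 103×740 = 76643
Count = 103 − 101 + 1 = 3

3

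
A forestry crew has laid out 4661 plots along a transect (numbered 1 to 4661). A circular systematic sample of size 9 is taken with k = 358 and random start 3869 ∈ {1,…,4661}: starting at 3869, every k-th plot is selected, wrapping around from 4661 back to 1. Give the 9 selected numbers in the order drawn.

3869, 4227, 4585, 282, 640, 998, 1356, 1714, 2072

Selection 1: 3869
Selection 2: 3869 + 358 = 4227
Selection 3: 4227 + 358 = 4585
Selection 4: 4585 + 358 = 4943 → 4943 − 4661 = 282
Selection 5: 282 + 358 = 640
Selection 6: 640 + 358 = 998
Selection 7: 998 + 358 = 1356
Selection 8: 1356 + 358 = 1714
Selection 9: 1714 + 358 = 2072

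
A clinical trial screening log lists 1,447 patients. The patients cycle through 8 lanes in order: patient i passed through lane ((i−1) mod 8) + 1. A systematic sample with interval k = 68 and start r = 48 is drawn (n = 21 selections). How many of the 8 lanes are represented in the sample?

Consecutive selections differ by k = 68, so their lane numbers differ by 68 mod 8 = 4.
gcd(68, 8) = 4, so the sample visits 8/4 = 2 distinct residues mod 8.
Start 48 is lane 8; the lanes hit are 4, 8.

2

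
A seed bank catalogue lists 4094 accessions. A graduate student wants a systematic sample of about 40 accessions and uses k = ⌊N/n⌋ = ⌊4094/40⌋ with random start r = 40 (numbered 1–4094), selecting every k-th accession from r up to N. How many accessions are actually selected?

k = ⌊4094/40⌋ = 102
Achieved size = ⌊(4094 − 40)/102⌋ + 1 = ⌊4054/102⌋ + 1 = 39 + 1 = 40
(last selection: 40 + 39×102 = 4018 ≤ 4094; next would be 4120 > 4094)

40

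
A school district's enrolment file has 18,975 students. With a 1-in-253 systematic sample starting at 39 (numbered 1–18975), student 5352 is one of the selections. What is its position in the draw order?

k = 253
position = (5352 − 39)/253 + 1 = 5313/253 + 1 = 21 + 1 = 22

22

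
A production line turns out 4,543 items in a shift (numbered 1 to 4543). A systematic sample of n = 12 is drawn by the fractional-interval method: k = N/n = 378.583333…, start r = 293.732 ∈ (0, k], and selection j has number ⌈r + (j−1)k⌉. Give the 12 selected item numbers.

294, 673, 1051, 1430, 1809, 2187, 2566, 2944, 3323, 3701, 4080, 4459

j=1: r + 0k = 293.732 → ⌈·⌉ = 294
j=2: r + 1k = 672.315333… → ⌈·⌉ = 673
j=3: r + 2k = 1050.898666… → ⌈·⌉ = 1051
j=4: r + 3k = 1429.482 → ⌈·⌉ = 1430
j=5: r + 4k = 1808.065333… → ⌈·⌉ = 1809
j=6: r + 5k = 2186.648666… → ⌈·⌉ = 2187
j=7: r + 6k = 2565.232 → ⌈·⌉ = 2566
j=8: r + 7k = 2943.815333… → ⌈·⌉ = 2944
j=9: r + 8k = 3322.398666… → ⌈·⌉ = 3323
j=10: r + 9k = 3700.982 → ⌈·⌉ = 3701
j=11: r + 10k = 4079.565333… → ⌈·⌉ = 4080
j=12: r + 11k = 4458.148666… → ⌈·⌉ = 4459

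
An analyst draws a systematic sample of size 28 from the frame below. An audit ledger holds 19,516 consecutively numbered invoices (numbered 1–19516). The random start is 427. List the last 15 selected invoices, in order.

k = N/n = 19516/28 = 697
14th selection = 427 + 13×697 = 9488
15th: 9488 + 697 = 10185
16th: 10185 + 697 = 10882
17th: 10882 + 697 = 11579
18th: 11579 + 697 = 12276
19th: 12276 + 697 = 12973
20th: 12973 + 697 = 13670
21st: 13670 + 697 = 14367
22nd: 14367 + 697 = 15064
23rd: 15064 + 697 = 15761
24th: 15761 + 697 = 16458
25th: 16458 + 697 = 17155
26th: 17155 + 697 = 17852
27th: 17852 + 697 = 18549
28th: 18549 + 697 = 19246

9488, 10185, 10882, 11579, 12276, 12973, 13670, 14367, 15064, 15761, 16458, 17155, 17852, 18549, 19246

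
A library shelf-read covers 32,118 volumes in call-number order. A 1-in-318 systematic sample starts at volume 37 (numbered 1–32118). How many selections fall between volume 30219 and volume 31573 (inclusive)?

5

k = 318
First selection ≥ 30219: 37 + ⌈(30219−37)/318⌉·318 = 37 + 95×318 = 30247
Last selection ≤ 31573: 37 + ⌊(31573−37)/318⌋·318 = 37 + 99×318 = 31519
Count = 99 − 95 + 1 = 5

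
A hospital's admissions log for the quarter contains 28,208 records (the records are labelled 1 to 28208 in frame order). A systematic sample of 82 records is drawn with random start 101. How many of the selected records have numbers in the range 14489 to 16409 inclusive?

k = 28208/82 = 344
First selection ≥ 14489: 101 + ⌈(14489−101)/344⌉·344 = 101 + 42×344 = 14549
Last selection ≤ 16409: 101 + ⌊(16409−101)/344⌋·344 = 101 + 47×344 = 16269
Count = 47 − 42 + 1 = 6

6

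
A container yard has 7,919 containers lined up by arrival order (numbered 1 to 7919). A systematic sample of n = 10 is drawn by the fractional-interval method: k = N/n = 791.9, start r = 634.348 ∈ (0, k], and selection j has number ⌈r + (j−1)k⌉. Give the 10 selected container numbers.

j=1: r + 0k = 634.348 → ⌈·⌉ = 635
j=2: r + 1k = 1426.248 → ⌈·⌉ = 1427
j=3: r + 2k = 2218.148 → ⌈·⌉ = 2219
j=4: r + 3k = 3010.048 → ⌈·⌉ = 3011
j=5: r + 4k = 3801.948 → ⌈·⌉ = 3802
j=6: r + 5k = 4593.848 → ⌈·⌉ = 4594
j=7: r + 6k = 5385.748 → ⌈·⌉ = 5386
j=8: r + 7k = 6177.648 → ⌈·⌉ = 6178
j=9: r + 8k = 6969.548 → ⌈·⌉ = 6970
j=10: r + 9k = 7761.448 → ⌈·⌉ = 7762

635, 1427, 2219, 3011, 3802, 4594, 5386, 6178, 6970, 7762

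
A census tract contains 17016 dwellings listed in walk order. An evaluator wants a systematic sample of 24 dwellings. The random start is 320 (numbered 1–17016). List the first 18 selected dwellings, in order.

320, 1029, 1738, 2447, 3156, 3865, 4574, 5283, 5992, 6701, 7410, 8119, 8828, 9537, 10246, 10955, 11664, 12373

k = N/n = 17016/24 = 709
dwelling 1: 320
dwelling 2: 320 + 709 = 1029
dwelling 3: 1029 + 709 = 1738
dwelling 4: 1738 + 709 = 2447
dwelling 5: 2447 + 709 = 3156
dwelling 6: 3156 + 709 = 3865
dwelling 7: 3865 + 709 = 4574
dwelling 8: 4574 + 709 = 5283
dwelling 9: 5283 + 709 = 5992
dwelling 10: 5992 + 709 = 6701
dwelling 11: 6701 + 709 = 7410
dwelling 12: 7410 + 709 = 8119
dwelling 13: 8119 + 709 = 8828
dwelling 14: 8828 + 709 = 9537
dwelling 15: 9537 + 709 = 10246
dwelling 16: 10246 + 709 = 10955
dwelling 17: 10955 + 709 = 11664
dwelling 18: 11664 + 709 = 12373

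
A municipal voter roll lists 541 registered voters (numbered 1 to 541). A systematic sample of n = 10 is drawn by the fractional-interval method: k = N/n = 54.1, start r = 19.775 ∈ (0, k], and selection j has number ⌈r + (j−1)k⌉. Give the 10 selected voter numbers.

j=1: r + 0k = 19.775 → ⌈·⌉ = 20
j=2: r + 1k = 73.875 → ⌈·⌉ = 74
j=3: r + 2k = 127.975 → ⌈·⌉ = 128
j=4: r + 3k = 182.075 → ⌈·⌉ = 183
j=5: r + 4k = 236.175 → ⌈·⌉ = 237
j=6: r + 5k = 290.275 → ⌈·⌉ = 291
j=7: r + 6k = 344.375 → ⌈·⌉ = 345
j=8: r + 7k = 398.475 → ⌈·⌉ = 399
j=9: r + 8k = 452.575 → ⌈·⌉ = 453
j=10: r + 9k = 506.675 → ⌈·⌉ = 507

20, 74, 128, 183, 237, 291, 345, 399, 453, 507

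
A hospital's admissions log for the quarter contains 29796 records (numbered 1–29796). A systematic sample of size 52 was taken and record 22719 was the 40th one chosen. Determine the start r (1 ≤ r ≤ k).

k = 29796/52 = 573
r = 22719 − (40−1)×573 = 22719 − 22347 = 372

372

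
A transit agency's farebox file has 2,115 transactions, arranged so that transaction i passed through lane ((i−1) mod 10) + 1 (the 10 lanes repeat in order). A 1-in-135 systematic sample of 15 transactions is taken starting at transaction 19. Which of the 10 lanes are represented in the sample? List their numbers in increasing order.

4, 9

Consecutive selections differ by k = 135, so their lane numbers differ by 135 mod 10 = 5.
gcd(135, 10) = 5, so the sample visits 10/5 = 2 distinct residues mod 10.
Start 19 is lane 9; the lanes hit are 4, 9.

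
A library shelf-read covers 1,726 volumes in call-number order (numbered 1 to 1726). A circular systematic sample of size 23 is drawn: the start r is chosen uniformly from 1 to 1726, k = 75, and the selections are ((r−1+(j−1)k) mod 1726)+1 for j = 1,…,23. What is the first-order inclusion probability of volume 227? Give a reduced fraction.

For each position j, as r ranges over 1…1726 the j-th selection hits every volume exactly once, so volume 227 is selected for exactly 23 of the 1726 starts.
Inclusion probability = 23/1726.

23/1726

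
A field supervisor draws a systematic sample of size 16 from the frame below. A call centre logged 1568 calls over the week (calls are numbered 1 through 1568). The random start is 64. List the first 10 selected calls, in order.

k = N/n = 1568/16 = 98
call 1: 64
call 2: 64 + 98 = 162
call 3: 162 + 98 = 260
call 4: 260 + 98 = 358
call 5: 358 + 98 = 456
call 6: 456 + 98 = 554
call 7: 554 + 98 = 652
call 8: 652 + 98 = 750
call 9: 750 + 98 = 848
call 10: 848 + 98 = 946

64, 162, 260, 358, 456, 554, 652, 750, 848, 946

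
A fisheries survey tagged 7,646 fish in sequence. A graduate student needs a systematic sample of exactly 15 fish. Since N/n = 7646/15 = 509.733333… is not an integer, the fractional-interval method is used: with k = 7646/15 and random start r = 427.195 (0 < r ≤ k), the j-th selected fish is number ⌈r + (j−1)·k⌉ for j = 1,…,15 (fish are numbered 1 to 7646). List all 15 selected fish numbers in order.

428, 937, 1447, 1957, 2467, 2976, 3486, 3996, 4506, 5015, 5525, 6035, 6544, 7054, 7564

j=1: r + 0k = 427.195 → ⌈·⌉ = 428
j=2: r + 1k = 936.928333… → ⌈·⌉ = 937
j=3: r + 2k = 1446.661666… → ⌈·⌉ = 1447
j=4: r + 3k = 1956.395 → ⌈·⌉ = 1957
j=5: r + 4k = 2466.128333… → ⌈·⌉ = 2467
j=6: r + 5k = 2975.861666… → ⌈·⌉ = 2976
j=7: r + 6k = 3485.595 → ⌈·⌉ = 3486
j=8: r + 7k = 3995.328333… → ⌈·⌉ = 3996
j=9: r + 8k = 4505.061666… → ⌈·⌉ = 4506
j=10: r + 9k = 5014.795 → ⌈·⌉ = 5015
j=11: r + 10k = 5524.528333… → ⌈·⌉ = 5525
j=12: r + 11k = 6034.261666… → ⌈·⌉ = 6035
j=13: r + 12k = 6543.995 → ⌈·⌉ = 6544
j=14: r + 13k = 7053.728333… → ⌈·⌉ = 7054
j=15: r + 14k = 7563.461666… → ⌈·⌉ = 7564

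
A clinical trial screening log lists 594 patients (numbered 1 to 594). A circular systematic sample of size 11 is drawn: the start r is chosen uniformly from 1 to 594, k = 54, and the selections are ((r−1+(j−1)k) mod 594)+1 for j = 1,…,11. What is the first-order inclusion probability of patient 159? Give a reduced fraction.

For each position j, as r ranges over 1…594 the j-th selection hits every patient exactly once, so patient 159 is selected for exactly 11 of the 594 starts.
Inclusion probability = 11/594 = 1/54.

1/54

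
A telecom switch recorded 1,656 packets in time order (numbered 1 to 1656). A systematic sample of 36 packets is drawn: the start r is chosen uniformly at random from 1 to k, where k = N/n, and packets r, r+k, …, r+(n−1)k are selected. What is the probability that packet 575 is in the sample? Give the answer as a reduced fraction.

k = 1656/36 = 46.
Packet 575 is selected iff r ≡ 575 (mod 46); exactly one such r in {1,…,46}.
Inclusion probability = 1/46.

1/46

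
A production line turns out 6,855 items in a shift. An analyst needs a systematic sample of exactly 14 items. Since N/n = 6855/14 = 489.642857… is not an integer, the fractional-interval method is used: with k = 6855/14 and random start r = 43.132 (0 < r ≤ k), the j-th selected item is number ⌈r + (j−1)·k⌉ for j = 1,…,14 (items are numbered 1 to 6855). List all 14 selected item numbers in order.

j=1: r + 0k = 43.132 → ⌈·⌉ = 44
j=2: r + 1k = 532.774857… → ⌈·⌉ = 533
j=3: r + 2k = 1022.417714… → ⌈·⌉ = 1023
j=4: r + 3k = 1512.060571… → ⌈·⌉ = 1513
j=5: r + 4k = 2001.703428… → ⌈·⌉ = 2002
j=6: r + 5k = 2491.346285… → ⌈·⌉ = 2492
j=7: r + 6k = 2980.989142… → ⌈·⌉ = 2981
j=8: r + 7k = 3470.632 → ⌈·⌉ = 3471
j=9: r + 8k = 3960.274857… → ⌈·⌉ = 3961
j=10: r + 9k = 4449.917714… → ⌈·⌉ = 4450
j=11: r + 10k = 4939.560571… → ⌈·⌉ = 4940
j=12: r + 11k = 5429.203428… → ⌈·⌉ = 5430
j=13: r + 12k = 5918.846285… → ⌈·⌉ = 5919
j=14: r + 13k = 6408.489142… → ⌈·⌉ = 6409

44, 533, 1023, 1513, 2002, 2492, 2981, 3471, 3961, 4450, 4940, 5430, 5919, 6409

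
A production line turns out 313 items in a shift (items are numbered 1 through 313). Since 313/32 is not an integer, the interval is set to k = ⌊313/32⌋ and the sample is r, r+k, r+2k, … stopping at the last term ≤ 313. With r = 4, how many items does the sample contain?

35

k = ⌊313/32⌋ = 9
Achieved size = ⌊(313 − 4)/9⌋ + 1 = ⌊309/9⌋ + 1 = 34 + 1 = 35
(last selection: 4 + 34×9 = 310 ≤ 313; next would be 319 > 313)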